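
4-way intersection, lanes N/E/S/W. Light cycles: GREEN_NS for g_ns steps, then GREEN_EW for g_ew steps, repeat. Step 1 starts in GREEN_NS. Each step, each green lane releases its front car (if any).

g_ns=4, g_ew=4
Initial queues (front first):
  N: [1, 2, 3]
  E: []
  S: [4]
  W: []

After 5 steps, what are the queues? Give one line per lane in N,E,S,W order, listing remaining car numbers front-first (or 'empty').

Step 1 [NS]: N:car1-GO,E:wait,S:car4-GO,W:wait | queues: N=2 E=0 S=0 W=0
Step 2 [NS]: N:car2-GO,E:wait,S:empty,W:wait | queues: N=1 E=0 S=0 W=0
Step 3 [NS]: N:car3-GO,E:wait,S:empty,W:wait | queues: N=0 E=0 S=0 W=0

N: empty
E: empty
S: empty
W: empty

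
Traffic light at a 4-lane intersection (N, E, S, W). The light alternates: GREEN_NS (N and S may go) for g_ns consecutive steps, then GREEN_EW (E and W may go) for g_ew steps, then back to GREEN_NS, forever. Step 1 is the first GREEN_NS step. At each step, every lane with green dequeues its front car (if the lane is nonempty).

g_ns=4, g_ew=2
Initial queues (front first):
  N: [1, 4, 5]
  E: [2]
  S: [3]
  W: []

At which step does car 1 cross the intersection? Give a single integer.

Step 1 [NS]: N:car1-GO,E:wait,S:car3-GO,W:wait | queues: N=2 E=1 S=0 W=0
Step 2 [NS]: N:car4-GO,E:wait,S:empty,W:wait | queues: N=1 E=1 S=0 W=0
Step 3 [NS]: N:car5-GO,E:wait,S:empty,W:wait | queues: N=0 E=1 S=0 W=0
Step 4 [NS]: N:empty,E:wait,S:empty,W:wait | queues: N=0 E=1 S=0 W=0
Step 5 [EW]: N:wait,E:car2-GO,S:wait,W:empty | queues: N=0 E=0 S=0 W=0
Car 1 crosses at step 1

1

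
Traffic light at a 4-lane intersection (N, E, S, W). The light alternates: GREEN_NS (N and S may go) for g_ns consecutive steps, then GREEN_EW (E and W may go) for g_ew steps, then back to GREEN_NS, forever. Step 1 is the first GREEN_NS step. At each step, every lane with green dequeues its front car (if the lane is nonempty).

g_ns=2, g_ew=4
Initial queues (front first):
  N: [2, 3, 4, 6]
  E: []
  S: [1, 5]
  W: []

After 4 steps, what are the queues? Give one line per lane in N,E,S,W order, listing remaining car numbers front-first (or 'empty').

Step 1 [NS]: N:car2-GO,E:wait,S:car1-GO,W:wait | queues: N=3 E=0 S=1 W=0
Step 2 [NS]: N:car3-GO,E:wait,S:car5-GO,W:wait | queues: N=2 E=0 S=0 W=0
Step 3 [EW]: N:wait,E:empty,S:wait,W:empty | queues: N=2 E=0 S=0 W=0
Step 4 [EW]: N:wait,E:empty,S:wait,W:empty | queues: N=2 E=0 S=0 W=0

N: 4 6
E: empty
S: empty
W: empty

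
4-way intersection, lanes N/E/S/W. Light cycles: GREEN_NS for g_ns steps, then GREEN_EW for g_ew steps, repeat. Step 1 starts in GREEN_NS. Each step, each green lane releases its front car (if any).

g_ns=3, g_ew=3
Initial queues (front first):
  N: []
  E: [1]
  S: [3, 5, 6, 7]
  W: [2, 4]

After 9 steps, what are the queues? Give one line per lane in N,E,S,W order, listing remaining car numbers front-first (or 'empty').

Step 1 [NS]: N:empty,E:wait,S:car3-GO,W:wait | queues: N=0 E=1 S=3 W=2
Step 2 [NS]: N:empty,E:wait,S:car5-GO,W:wait | queues: N=0 E=1 S=2 W=2
Step 3 [NS]: N:empty,E:wait,S:car6-GO,W:wait | queues: N=0 E=1 S=1 W=2
Step 4 [EW]: N:wait,E:car1-GO,S:wait,W:car2-GO | queues: N=0 E=0 S=1 W=1
Step 5 [EW]: N:wait,E:empty,S:wait,W:car4-GO | queues: N=0 E=0 S=1 W=0
Step 6 [EW]: N:wait,E:empty,S:wait,W:empty | queues: N=0 E=0 S=1 W=0
Step 7 [NS]: N:empty,E:wait,S:car7-GO,W:wait | queues: N=0 E=0 S=0 W=0

N: empty
E: empty
S: empty
W: empty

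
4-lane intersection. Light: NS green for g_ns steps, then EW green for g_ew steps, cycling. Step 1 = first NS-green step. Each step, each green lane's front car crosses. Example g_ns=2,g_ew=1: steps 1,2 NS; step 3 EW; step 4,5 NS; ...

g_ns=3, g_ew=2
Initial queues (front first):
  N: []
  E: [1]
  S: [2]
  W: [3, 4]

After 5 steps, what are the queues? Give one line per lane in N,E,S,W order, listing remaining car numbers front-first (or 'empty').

Step 1 [NS]: N:empty,E:wait,S:car2-GO,W:wait | queues: N=0 E=1 S=0 W=2
Step 2 [NS]: N:empty,E:wait,S:empty,W:wait | queues: N=0 E=1 S=0 W=2
Step 3 [NS]: N:empty,E:wait,S:empty,W:wait | queues: N=0 E=1 S=0 W=2
Step 4 [EW]: N:wait,E:car1-GO,S:wait,W:car3-GO | queues: N=0 E=0 S=0 W=1
Step 5 [EW]: N:wait,E:empty,S:wait,W:car4-GO | queues: N=0 E=0 S=0 W=0

N: empty
E: empty
S: empty
W: empty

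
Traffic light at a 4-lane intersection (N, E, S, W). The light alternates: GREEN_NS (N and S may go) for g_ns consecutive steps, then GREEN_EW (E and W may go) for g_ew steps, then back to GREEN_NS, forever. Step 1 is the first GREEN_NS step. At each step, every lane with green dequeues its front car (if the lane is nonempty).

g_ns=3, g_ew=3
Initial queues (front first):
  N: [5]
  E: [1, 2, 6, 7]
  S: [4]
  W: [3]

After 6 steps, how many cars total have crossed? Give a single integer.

Answer: 6

Derivation:
Step 1 [NS]: N:car5-GO,E:wait,S:car4-GO,W:wait | queues: N=0 E=4 S=0 W=1
Step 2 [NS]: N:empty,E:wait,S:empty,W:wait | queues: N=0 E=4 S=0 W=1
Step 3 [NS]: N:empty,E:wait,S:empty,W:wait | queues: N=0 E=4 S=0 W=1
Step 4 [EW]: N:wait,E:car1-GO,S:wait,W:car3-GO | queues: N=0 E=3 S=0 W=0
Step 5 [EW]: N:wait,E:car2-GO,S:wait,W:empty | queues: N=0 E=2 S=0 W=0
Step 6 [EW]: N:wait,E:car6-GO,S:wait,W:empty | queues: N=0 E=1 S=0 W=0
Cars crossed by step 6: 6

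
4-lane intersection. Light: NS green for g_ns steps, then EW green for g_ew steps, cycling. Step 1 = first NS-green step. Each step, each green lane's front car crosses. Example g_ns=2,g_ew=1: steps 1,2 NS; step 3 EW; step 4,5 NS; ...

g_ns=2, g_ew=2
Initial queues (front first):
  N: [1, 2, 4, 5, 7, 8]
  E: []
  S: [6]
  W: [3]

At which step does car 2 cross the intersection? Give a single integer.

Step 1 [NS]: N:car1-GO,E:wait,S:car6-GO,W:wait | queues: N=5 E=0 S=0 W=1
Step 2 [NS]: N:car2-GO,E:wait,S:empty,W:wait | queues: N=4 E=0 S=0 W=1
Step 3 [EW]: N:wait,E:empty,S:wait,W:car3-GO | queues: N=4 E=0 S=0 W=0
Step 4 [EW]: N:wait,E:empty,S:wait,W:empty | queues: N=4 E=0 S=0 W=0
Step 5 [NS]: N:car4-GO,E:wait,S:empty,W:wait | queues: N=3 E=0 S=0 W=0
Step 6 [NS]: N:car5-GO,E:wait,S:empty,W:wait | queues: N=2 E=0 S=0 W=0
Step 7 [EW]: N:wait,E:empty,S:wait,W:empty | queues: N=2 E=0 S=0 W=0
Step 8 [EW]: N:wait,E:empty,S:wait,W:empty | queues: N=2 E=0 S=0 W=0
Step 9 [NS]: N:car7-GO,E:wait,S:empty,W:wait | queues: N=1 E=0 S=0 W=0
Step 10 [NS]: N:car8-GO,E:wait,S:empty,W:wait | queues: N=0 E=0 S=0 W=0
Car 2 crosses at step 2

2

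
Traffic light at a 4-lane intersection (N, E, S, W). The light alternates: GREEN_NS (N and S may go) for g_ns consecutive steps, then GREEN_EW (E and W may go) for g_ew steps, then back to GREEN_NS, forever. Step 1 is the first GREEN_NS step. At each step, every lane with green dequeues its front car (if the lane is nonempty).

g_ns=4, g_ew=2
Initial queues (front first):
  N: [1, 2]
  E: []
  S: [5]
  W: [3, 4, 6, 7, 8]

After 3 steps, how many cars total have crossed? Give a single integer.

Answer: 3

Derivation:
Step 1 [NS]: N:car1-GO,E:wait,S:car5-GO,W:wait | queues: N=1 E=0 S=0 W=5
Step 2 [NS]: N:car2-GO,E:wait,S:empty,W:wait | queues: N=0 E=0 S=0 W=5
Step 3 [NS]: N:empty,E:wait,S:empty,W:wait | queues: N=0 E=0 S=0 W=5
Cars crossed by step 3: 3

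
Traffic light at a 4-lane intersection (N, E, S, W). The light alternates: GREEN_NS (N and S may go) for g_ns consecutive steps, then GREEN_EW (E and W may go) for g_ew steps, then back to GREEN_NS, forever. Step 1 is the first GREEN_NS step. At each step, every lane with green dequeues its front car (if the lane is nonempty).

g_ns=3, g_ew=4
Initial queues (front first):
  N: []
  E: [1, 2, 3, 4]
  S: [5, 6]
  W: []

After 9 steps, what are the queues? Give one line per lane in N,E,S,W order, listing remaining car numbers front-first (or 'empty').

Step 1 [NS]: N:empty,E:wait,S:car5-GO,W:wait | queues: N=0 E=4 S=1 W=0
Step 2 [NS]: N:empty,E:wait,S:car6-GO,W:wait | queues: N=0 E=4 S=0 W=0
Step 3 [NS]: N:empty,E:wait,S:empty,W:wait | queues: N=0 E=4 S=0 W=0
Step 4 [EW]: N:wait,E:car1-GO,S:wait,W:empty | queues: N=0 E=3 S=0 W=0
Step 5 [EW]: N:wait,E:car2-GO,S:wait,W:empty | queues: N=0 E=2 S=0 W=0
Step 6 [EW]: N:wait,E:car3-GO,S:wait,W:empty | queues: N=0 E=1 S=0 W=0
Step 7 [EW]: N:wait,E:car4-GO,S:wait,W:empty | queues: N=0 E=0 S=0 W=0

N: empty
E: empty
S: empty
W: empty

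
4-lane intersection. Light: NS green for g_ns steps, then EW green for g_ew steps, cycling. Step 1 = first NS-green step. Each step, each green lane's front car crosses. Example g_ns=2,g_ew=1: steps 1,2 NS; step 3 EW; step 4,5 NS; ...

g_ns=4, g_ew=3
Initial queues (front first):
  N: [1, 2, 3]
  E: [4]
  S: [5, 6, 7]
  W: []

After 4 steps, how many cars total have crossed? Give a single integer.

Answer: 6

Derivation:
Step 1 [NS]: N:car1-GO,E:wait,S:car5-GO,W:wait | queues: N=2 E=1 S=2 W=0
Step 2 [NS]: N:car2-GO,E:wait,S:car6-GO,W:wait | queues: N=1 E=1 S=1 W=0
Step 3 [NS]: N:car3-GO,E:wait,S:car7-GO,W:wait | queues: N=0 E=1 S=0 W=0
Step 4 [NS]: N:empty,E:wait,S:empty,W:wait | queues: N=0 E=1 S=0 W=0
Cars crossed by step 4: 6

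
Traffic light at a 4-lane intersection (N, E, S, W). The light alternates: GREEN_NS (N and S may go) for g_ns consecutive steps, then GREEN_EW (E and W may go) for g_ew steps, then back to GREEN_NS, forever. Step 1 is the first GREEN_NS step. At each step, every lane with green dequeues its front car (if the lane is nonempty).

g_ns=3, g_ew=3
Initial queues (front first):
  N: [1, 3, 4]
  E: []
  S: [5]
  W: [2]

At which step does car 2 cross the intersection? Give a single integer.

Step 1 [NS]: N:car1-GO,E:wait,S:car5-GO,W:wait | queues: N=2 E=0 S=0 W=1
Step 2 [NS]: N:car3-GO,E:wait,S:empty,W:wait | queues: N=1 E=0 S=0 W=1
Step 3 [NS]: N:car4-GO,E:wait,S:empty,W:wait | queues: N=0 E=0 S=0 W=1
Step 4 [EW]: N:wait,E:empty,S:wait,W:car2-GO | queues: N=0 E=0 S=0 W=0
Car 2 crosses at step 4

4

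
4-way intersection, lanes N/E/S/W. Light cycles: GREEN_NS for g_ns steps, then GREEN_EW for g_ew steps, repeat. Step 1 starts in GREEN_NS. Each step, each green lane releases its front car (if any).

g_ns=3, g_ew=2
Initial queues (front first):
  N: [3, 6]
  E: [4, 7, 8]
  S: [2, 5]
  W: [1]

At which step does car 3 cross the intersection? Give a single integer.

Step 1 [NS]: N:car3-GO,E:wait,S:car2-GO,W:wait | queues: N=1 E=3 S=1 W=1
Step 2 [NS]: N:car6-GO,E:wait,S:car5-GO,W:wait | queues: N=0 E=3 S=0 W=1
Step 3 [NS]: N:empty,E:wait,S:empty,W:wait | queues: N=0 E=3 S=0 W=1
Step 4 [EW]: N:wait,E:car4-GO,S:wait,W:car1-GO | queues: N=0 E=2 S=0 W=0
Step 5 [EW]: N:wait,E:car7-GO,S:wait,W:empty | queues: N=0 E=1 S=0 W=0
Step 6 [NS]: N:empty,E:wait,S:empty,W:wait | queues: N=0 E=1 S=0 W=0
Step 7 [NS]: N:empty,E:wait,S:empty,W:wait | queues: N=0 E=1 S=0 W=0
Step 8 [NS]: N:empty,E:wait,S:empty,W:wait | queues: N=0 E=1 S=0 W=0
Step 9 [EW]: N:wait,E:car8-GO,S:wait,W:empty | queues: N=0 E=0 S=0 W=0
Car 3 crosses at step 1

1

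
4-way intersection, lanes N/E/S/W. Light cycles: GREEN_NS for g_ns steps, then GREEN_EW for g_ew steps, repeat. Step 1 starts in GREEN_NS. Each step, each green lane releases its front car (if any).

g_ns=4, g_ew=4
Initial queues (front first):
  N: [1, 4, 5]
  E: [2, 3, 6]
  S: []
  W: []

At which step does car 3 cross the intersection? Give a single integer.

Step 1 [NS]: N:car1-GO,E:wait,S:empty,W:wait | queues: N=2 E=3 S=0 W=0
Step 2 [NS]: N:car4-GO,E:wait,S:empty,W:wait | queues: N=1 E=3 S=0 W=0
Step 3 [NS]: N:car5-GO,E:wait,S:empty,W:wait | queues: N=0 E=3 S=0 W=0
Step 4 [NS]: N:empty,E:wait,S:empty,W:wait | queues: N=0 E=3 S=0 W=0
Step 5 [EW]: N:wait,E:car2-GO,S:wait,W:empty | queues: N=0 E=2 S=0 W=0
Step 6 [EW]: N:wait,E:car3-GO,S:wait,W:empty | queues: N=0 E=1 S=0 W=0
Step 7 [EW]: N:wait,E:car6-GO,S:wait,W:empty | queues: N=0 E=0 S=0 W=0
Car 3 crosses at step 6

6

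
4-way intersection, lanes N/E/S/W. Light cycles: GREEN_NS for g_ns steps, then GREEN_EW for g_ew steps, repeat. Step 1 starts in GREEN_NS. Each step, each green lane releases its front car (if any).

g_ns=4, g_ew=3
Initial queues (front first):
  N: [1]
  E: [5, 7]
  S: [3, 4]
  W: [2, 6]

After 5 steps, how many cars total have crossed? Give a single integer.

Answer: 5

Derivation:
Step 1 [NS]: N:car1-GO,E:wait,S:car3-GO,W:wait | queues: N=0 E=2 S=1 W=2
Step 2 [NS]: N:empty,E:wait,S:car4-GO,W:wait | queues: N=0 E=2 S=0 W=2
Step 3 [NS]: N:empty,E:wait,S:empty,W:wait | queues: N=0 E=2 S=0 W=2
Step 4 [NS]: N:empty,E:wait,S:empty,W:wait | queues: N=0 E=2 S=0 W=2
Step 5 [EW]: N:wait,E:car5-GO,S:wait,W:car2-GO | queues: N=0 E=1 S=0 W=1
Cars crossed by step 5: 5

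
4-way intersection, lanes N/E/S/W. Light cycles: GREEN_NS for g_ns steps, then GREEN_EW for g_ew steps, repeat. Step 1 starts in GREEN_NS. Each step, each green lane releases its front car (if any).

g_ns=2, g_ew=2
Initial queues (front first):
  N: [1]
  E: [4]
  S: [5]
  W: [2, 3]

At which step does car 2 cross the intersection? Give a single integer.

Step 1 [NS]: N:car1-GO,E:wait,S:car5-GO,W:wait | queues: N=0 E=1 S=0 W=2
Step 2 [NS]: N:empty,E:wait,S:empty,W:wait | queues: N=0 E=1 S=0 W=2
Step 3 [EW]: N:wait,E:car4-GO,S:wait,W:car2-GO | queues: N=0 E=0 S=0 W=1
Step 4 [EW]: N:wait,E:empty,S:wait,W:car3-GO | queues: N=0 E=0 S=0 W=0
Car 2 crosses at step 3

3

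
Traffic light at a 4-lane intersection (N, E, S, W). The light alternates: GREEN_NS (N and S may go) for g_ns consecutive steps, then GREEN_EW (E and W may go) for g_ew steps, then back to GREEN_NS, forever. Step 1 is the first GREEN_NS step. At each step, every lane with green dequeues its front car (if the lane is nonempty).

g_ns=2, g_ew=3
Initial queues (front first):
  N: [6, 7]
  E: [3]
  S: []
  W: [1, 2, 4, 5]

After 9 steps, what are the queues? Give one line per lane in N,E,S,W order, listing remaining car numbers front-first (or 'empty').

Step 1 [NS]: N:car6-GO,E:wait,S:empty,W:wait | queues: N=1 E=1 S=0 W=4
Step 2 [NS]: N:car7-GO,E:wait,S:empty,W:wait | queues: N=0 E=1 S=0 W=4
Step 3 [EW]: N:wait,E:car3-GO,S:wait,W:car1-GO | queues: N=0 E=0 S=0 W=3
Step 4 [EW]: N:wait,E:empty,S:wait,W:car2-GO | queues: N=0 E=0 S=0 W=2
Step 5 [EW]: N:wait,E:empty,S:wait,W:car4-GO | queues: N=0 E=0 S=0 W=1
Step 6 [NS]: N:empty,E:wait,S:empty,W:wait | queues: N=0 E=0 S=0 W=1
Step 7 [NS]: N:empty,E:wait,S:empty,W:wait | queues: N=0 E=0 S=0 W=1
Step 8 [EW]: N:wait,E:empty,S:wait,W:car5-GO | queues: N=0 E=0 S=0 W=0

N: empty
E: empty
S: empty
W: empty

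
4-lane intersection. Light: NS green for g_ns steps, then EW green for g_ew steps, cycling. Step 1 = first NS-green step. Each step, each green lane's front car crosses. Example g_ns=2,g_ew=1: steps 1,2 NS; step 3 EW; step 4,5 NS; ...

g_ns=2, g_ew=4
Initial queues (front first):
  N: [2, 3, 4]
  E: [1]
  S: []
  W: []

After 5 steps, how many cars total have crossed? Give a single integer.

Answer: 3

Derivation:
Step 1 [NS]: N:car2-GO,E:wait,S:empty,W:wait | queues: N=2 E=1 S=0 W=0
Step 2 [NS]: N:car3-GO,E:wait,S:empty,W:wait | queues: N=1 E=1 S=0 W=0
Step 3 [EW]: N:wait,E:car1-GO,S:wait,W:empty | queues: N=1 E=0 S=0 W=0
Step 4 [EW]: N:wait,E:empty,S:wait,W:empty | queues: N=1 E=0 S=0 W=0
Step 5 [EW]: N:wait,E:empty,S:wait,W:empty | queues: N=1 E=0 S=0 W=0
Cars crossed by step 5: 3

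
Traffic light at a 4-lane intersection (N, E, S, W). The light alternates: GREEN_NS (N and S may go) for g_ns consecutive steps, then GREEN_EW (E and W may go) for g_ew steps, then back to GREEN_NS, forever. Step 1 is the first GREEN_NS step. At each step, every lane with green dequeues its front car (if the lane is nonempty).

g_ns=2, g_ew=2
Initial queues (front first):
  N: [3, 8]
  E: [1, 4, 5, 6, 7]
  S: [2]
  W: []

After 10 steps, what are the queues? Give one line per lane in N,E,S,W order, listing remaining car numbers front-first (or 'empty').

Step 1 [NS]: N:car3-GO,E:wait,S:car2-GO,W:wait | queues: N=1 E=5 S=0 W=0
Step 2 [NS]: N:car8-GO,E:wait,S:empty,W:wait | queues: N=0 E=5 S=0 W=0
Step 3 [EW]: N:wait,E:car1-GO,S:wait,W:empty | queues: N=0 E=4 S=0 W=0
Step 4 [EW]: N:wait,E:car4-GO,S:wait,W:empty | queues: N=0 E=3 S=0 W=0
Step 5 [NS]: N:empty,E:wait,S:empty,W:wait | queues: N=0 E=3 S=0 W=0
Step 6 [NS]: N:empty,E:wait,S:empty,W:wait | queues: N=0 E=3 S=0 W=0
Step 7 [EW]: N:wait,E:car5-GO,S:wait,W:empty | queues: N=0 E=2 S=0 W=0
Step 8 [EW]: N:wait,E:car6-GO,S:wait,W:empty | queues: N=0 E=1 S=0 W=0
Step 9 [NS]: N:empty,E:wait,S:empty,W:wait | queues: N=0 E=1 S=0 W=0
Step 10 [NS]: N:empty,E:wait,S:empty,W:wait | queues: N=0 E=1 S=0 W=0

N: empty
E: 7
S: empty
W: empty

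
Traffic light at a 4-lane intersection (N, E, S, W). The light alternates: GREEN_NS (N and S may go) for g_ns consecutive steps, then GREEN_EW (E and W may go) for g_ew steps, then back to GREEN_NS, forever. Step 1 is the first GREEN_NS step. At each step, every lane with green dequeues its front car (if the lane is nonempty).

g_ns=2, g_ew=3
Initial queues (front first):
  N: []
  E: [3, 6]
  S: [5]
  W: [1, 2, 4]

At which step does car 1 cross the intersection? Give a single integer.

Step 1 [NS]: N:empty,E:wait,S:car5-GO,W:wait | queues: N=0 E=2 S=0 W=3
Step 2 [NS]: N:empty,E:wait,S:empty,W:wait | queues: N=0 E=2 S=0 W=3
Step 3 [EW]: N:wait,E:car3-GO,S:wait,W:car1-GO | queues: N=0 E=1 S=0 W=2
Step 4 [EW]: N:wait,E:car6-GO,S:wait,W:car2-GO | queues: N=0 E=0 S=0 W=1
Step 5 [EW]: N:wait,E:empty,S:wait,W:car4-GO | queues: N=0 E=0 S=0 W=0
Car 1 crosses at step 3

3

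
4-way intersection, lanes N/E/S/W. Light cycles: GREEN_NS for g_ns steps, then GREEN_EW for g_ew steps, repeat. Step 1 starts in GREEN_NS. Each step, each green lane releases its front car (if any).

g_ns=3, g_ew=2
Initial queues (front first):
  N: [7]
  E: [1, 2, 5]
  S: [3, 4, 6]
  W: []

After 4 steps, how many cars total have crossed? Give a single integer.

Answer: 5

Derivation:
Step 1 [NS]: N:car7-GO,E:wait,S:car3-GO,W:wait | queues: N=0 E=3 S=2 W=0
Step 2 [NS]: N:empty,E:wait,S:car4-GO,W:wait | queues: N=0 E=3 S=1 W=0
Step 3 [NS]: N:empty,E:wait,S:car6-GO,W:wait | queues: N=0 E=3 S=0 W=0
Step 4 [EW]: N:wait,E:car1-GO,S:wait,W:empty | queues: N=0 E=2 S=0 W=0
Cars crossed by step 4: 5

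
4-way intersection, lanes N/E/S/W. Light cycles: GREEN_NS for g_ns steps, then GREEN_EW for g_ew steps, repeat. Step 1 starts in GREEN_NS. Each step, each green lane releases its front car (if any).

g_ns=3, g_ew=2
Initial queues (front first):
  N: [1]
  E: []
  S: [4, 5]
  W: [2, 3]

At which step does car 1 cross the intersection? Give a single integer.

Step 1 [NS]: N:car1-GO,E:wait,S:car4-GO,W:wait | queues: N=0 E=0 S=1 W=2
Step 2 [NS]: N:empty,E:wait,S:car5-GO,W:wait | queues: N=0 E=0 S=0 W=2
Step 3 [NS]: N:empty,E:wait,S:empty,W:wait | queues: N=0 E=0 S=0 W=2
Step 4 [EW]: N:wait,E:empty,S:wait,W:car2-GO | queues: N=0 E=0 S=0 W=1
Step 5 [EW]: N:wait,E:empty,S:wait,W:car3-GO | queues: N=0 E=0 S=0 W=0
Car 1 crosses at step 1

1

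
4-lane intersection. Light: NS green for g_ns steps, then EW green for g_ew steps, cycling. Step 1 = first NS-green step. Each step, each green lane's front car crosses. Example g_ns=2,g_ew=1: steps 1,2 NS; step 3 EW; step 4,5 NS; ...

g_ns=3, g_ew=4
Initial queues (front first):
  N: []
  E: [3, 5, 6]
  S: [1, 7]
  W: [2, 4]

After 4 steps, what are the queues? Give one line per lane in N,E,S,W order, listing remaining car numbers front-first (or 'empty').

Step 1 [NS]: N:empty,E:wait,S:car1-GO,W:wait | queues: N=0 E=3 S=1 W=2
Step 2 [NS]: N:empty,E:wait,S:car7-GO,W:wait | queues: N=0 E=3 S=0 W=2
Step 3 [NS]: N:empty,E:wait,S:empty,W:wait | queues: N=0 E=3 S=0 W=2
Step 4 [EW]: N:wait,E:car3-GO,S:wait,W:car2-GO | queues: N=0 E=2 S=0 W=1

N: empty
E: 5 6
S: empty
W: 4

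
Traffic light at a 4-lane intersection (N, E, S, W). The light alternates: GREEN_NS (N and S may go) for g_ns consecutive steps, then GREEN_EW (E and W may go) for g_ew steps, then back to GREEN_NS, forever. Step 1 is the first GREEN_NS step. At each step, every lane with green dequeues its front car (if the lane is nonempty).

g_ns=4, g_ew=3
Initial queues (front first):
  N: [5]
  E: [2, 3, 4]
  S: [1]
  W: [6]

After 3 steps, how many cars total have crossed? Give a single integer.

Step 1 [NS]: N:car5-GO,E:wait,S:car1-GO,W:wait | queues: N=0 E=3 S=0 W=1
Step 2 [NS]: N:empty,E:wait,S:empty,W:wait | queues: N=0 E=3 S=0 W=1
Step 3 [NS]: N:empty,E:wait,S:empty,W:wait | queues: N=0 E=3 S=0 W=1
Cars crossed by step 3: 2

Answer: 2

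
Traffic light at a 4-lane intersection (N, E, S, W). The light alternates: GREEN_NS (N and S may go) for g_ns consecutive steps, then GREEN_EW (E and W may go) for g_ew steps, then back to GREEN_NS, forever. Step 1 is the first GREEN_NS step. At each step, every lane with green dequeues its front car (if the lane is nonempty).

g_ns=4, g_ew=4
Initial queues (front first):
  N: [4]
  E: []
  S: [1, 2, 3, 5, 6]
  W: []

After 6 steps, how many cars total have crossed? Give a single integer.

Step 1 [NS]: N:car4-GO,E:wait,S:car1-GO,W:wait | queues: N=0 E=0 S=4 W=0
Step 2 [NS]: N:empty,E:wait,S:car2-GO,W:wait | queues: N=0 E=0 S=3 W=0
Step 3 [NS]: N:empty,E:wait,S:car3-GO,W:wait | queues: N=0 E=0 S=2 W=0
Step 4 [NS]: N:empty,E:wait,S:car5-GO,W:wait | queues: N=0 E=0 S=1 W=0
Step 5 [EW]: N:wait,E:empty,S:wait,W:empty | queues: N=0 E=0 S=1 W=0
Step 6 [EW]: N:wait,E:empty,S:wait,W:empty | queues: N=0 E=0 S=1 W=0
Cars crossed by step 6: 5

Answer: 5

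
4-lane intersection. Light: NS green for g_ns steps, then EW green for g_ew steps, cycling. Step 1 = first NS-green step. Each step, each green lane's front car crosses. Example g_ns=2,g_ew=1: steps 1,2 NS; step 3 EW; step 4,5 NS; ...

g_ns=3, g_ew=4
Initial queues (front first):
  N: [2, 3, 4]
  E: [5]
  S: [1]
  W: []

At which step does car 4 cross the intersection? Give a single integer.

Step 1 [NS]: N:car2-GO,E:wait,S:car1-GO,W:wait | queues: N=2 E=1 S=0 W=0
Step 2 [NS]: N:car3-GO,E:wait,S:empty,W:wait | queues: N=1 E=1 S=0 W=0
Step 3 [NS]: N:car4-GO,E:wait,S:empty,W:wait | queues: N=0 E=1 S=0 W=0
Step 4 [EW]: N:wait,E:car5-GO,S:wait,W:empty | queues: N=0 E=0 S=0 W=0
Car 4 crosses at step 3

3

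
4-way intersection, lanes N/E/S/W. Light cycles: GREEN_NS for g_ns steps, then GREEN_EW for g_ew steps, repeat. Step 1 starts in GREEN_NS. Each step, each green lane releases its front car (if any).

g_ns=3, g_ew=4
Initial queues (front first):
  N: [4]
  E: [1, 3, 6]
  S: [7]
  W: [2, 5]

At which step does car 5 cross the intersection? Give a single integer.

Step 1 [NS]: N:car4-GO,E:wait,S:car7-GO,W:wait | queues: N=0 E=3 S=0 W=2
Step 2 [NS]: N:empty,E:wait,S:empty,W:wait | queues: N=0 E=3 S=0 W=2
Step 3 [NS]: N:empty,E:wait,S:empty,W:wait | queues: N=0 E=3 S=0 W=2
Step 4 [EW]: N:wait,E:car1-GO,S:wait,W:car2-GO | queues: N=0 E=2 S=0 W=1
Step 5 [EW]: N:wait,E:car3-GO,S:wait,W:car5-GO | queues: N=0 E=1 S=0 W=0
Step 6 [EW]: N:wait,E:car6-GO,S:wait,W:empty | queues: N=0 E=0 S=0 W=0
Car 5 crosses at step 5

5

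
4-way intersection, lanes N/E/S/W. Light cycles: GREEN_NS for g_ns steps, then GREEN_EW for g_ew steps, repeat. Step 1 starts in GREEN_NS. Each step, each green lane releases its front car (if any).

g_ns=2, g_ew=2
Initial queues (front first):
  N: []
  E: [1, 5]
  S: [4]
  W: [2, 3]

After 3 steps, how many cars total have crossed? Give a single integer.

Answer: 3

Derivation:
Step 1 [NS]: N:empty,E:wait,S:car4-GO,W:wait | queues: N=0 E=2 S=0 W=2
Step 2 [NS]: N:empty,E:wait,S:empty,W:wait | queues: N=0 E=2 S=0 W=2
Step 3 [EW]: N:wait,E:car1-GO,S:wait,W:car2-GO | queues: N=0 E=1 S=0 W=1
Cars crossed by step 3: 3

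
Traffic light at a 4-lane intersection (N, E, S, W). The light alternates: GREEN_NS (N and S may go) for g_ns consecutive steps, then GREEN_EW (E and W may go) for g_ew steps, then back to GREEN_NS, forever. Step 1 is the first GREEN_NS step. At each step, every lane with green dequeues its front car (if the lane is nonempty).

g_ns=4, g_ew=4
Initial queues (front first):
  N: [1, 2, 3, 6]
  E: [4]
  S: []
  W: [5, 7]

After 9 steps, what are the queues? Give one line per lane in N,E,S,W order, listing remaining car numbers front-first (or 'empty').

Step 1 [NS]: N:car1-GO,E:wait,S:empty,W:wait | queues: N=3 E=1 S=0 W=2
Step 2 [NS]: N:car2-GO,E:wait,S:empty,W:wait | queues: N=2 E=1 S=0 W=2
Step 3 [NS]: N:car3-GO,E:wait,S:empty,W:wait | queues: N=1 E=1 S=0 W=2
Step 4 [NS]: N:car6-GO,E:wait,S:empty,W:wait | queues: N=0 E=1 S=0 W=2
Step 5 [EW]: N:wait,E:car4-GO,S:wait,W:car5-GO | queues: N=0 E=0 S=0 W=1
Step 6 [EW]: N:wait,E:empty,S:wait,W:car7-GO | queues: N=0 E=0 S=0 W=0

N: empty
E: empty
S: empty
W: empty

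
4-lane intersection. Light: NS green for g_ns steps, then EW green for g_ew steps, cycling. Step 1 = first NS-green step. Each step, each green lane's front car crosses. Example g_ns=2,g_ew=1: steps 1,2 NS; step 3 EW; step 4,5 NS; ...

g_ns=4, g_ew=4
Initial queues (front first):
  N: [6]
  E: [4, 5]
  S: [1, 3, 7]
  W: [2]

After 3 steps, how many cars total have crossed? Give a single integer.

Answer: 4

Derivation:
Step 1 [NS]: N:car6-GO,E:wait,S:car1-GO,W:wait | queues: N=0 E=2 S=2 W=1
Step 2 [NS]: N:empty,E:wait,S:car3-GO,W:wait | queues: N=0 E=2 S=1 W=1
Step 3 [NS]: N:empty,E:wait,S:car7-GO,W:wait | queues: N=0 E=2 S=0 W=1
Cars crossed by step 3: 4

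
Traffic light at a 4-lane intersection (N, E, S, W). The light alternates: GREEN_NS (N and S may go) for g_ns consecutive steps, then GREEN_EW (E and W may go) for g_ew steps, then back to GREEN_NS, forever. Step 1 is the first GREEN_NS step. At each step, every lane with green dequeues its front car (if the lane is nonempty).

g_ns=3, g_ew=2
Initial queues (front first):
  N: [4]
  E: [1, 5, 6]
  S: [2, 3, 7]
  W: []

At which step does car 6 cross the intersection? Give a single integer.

Step 1 [NS]: N:car4-GO,E:wait,S:car2-GO,W:wait | queues: N=0 E=3 S=2 W=0
Step 2 [NS]: N:empty,E:wait,S:car3-GO,W:wait | queues: N=0 E=3 S=1 W=0
Step 3 [NS]: N:empty,E:wait,S:car7-GO,W:wait | queues: N=0 E=3 S=0 W=0
Step 4 [EW]: N:wait,E:car1-GO,S:wait,W:empty | queues: N=0 E=2 S=0 W=0
Step 5 [EW]: N:wait,E:car5-GO,S:wait,W:empty | queues: N=0 E=1 S=0 W=0
Step 6 [NS]: N:empty,E:wait,S:empty,W:wait | queues: N=0 E=1 S=0 W=0
Step 7 [NS]: N:empty,E:wait,S:empty,W:wait | queues: N=0 E=1 S=0 W=0
Step 8 [NS]: N:empty,E:wait,S:empty,W:wait | queues: N=0 E=1 S=0 W=0
Step 9 [EW]: N:wait,E:car6-GO,S:wait,W:empty | queues: N=0 E=0 S=0 W=0
Car 6 crosses at step 9

9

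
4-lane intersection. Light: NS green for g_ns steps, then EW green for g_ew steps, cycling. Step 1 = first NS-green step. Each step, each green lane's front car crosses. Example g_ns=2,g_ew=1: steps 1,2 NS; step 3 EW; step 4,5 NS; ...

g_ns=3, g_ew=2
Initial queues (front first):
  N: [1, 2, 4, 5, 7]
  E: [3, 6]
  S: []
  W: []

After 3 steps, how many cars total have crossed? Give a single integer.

Step 1 [NS]: N:car1-GO,E:wait,S:empty,W:wait | queues: N=4 E=2 S=0 W=0
Step 2 [NS]: N:car2-GO,E:wait,S:empty,W:wait | queues: N=3 E=2 S=0 W=0
Step 3 [NS]: N:car4-GO,E:wait,S:empty,W:wait | queues: N=2 E=2 S=0 W=0
Cars crossed by step 3: 3

Answer: 3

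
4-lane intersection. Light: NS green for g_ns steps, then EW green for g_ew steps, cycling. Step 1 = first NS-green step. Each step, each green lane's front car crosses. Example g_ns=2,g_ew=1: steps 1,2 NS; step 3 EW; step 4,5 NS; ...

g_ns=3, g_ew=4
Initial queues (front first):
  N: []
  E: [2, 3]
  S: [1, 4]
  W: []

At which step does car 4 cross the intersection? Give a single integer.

Step 1 [NS]: N:empty,E:wait,S:car1-GO,W:wait | queues: N=0 E=2 S=1 W=0
Step 2 [NS]: N:empty,E:wait,S:car4-GO,W:wait | queues: N=0 E=2 S=0 W=0
Step 3 [NS]: N:empty,E:wait,S:empty,W:wait | queues: N=0 E=2 S=0 W=0
Step 4 [EW]: N:wait,E:car2-GO,S:wait,W:empty | queues: N=0 E=1 S=0 W=0
Step 5 [EW]: N:wait,E:car3-GO,S:wait,W:empty | queues: N=0 E=0 S=0 W=0
Car 4 crosses at step 2

2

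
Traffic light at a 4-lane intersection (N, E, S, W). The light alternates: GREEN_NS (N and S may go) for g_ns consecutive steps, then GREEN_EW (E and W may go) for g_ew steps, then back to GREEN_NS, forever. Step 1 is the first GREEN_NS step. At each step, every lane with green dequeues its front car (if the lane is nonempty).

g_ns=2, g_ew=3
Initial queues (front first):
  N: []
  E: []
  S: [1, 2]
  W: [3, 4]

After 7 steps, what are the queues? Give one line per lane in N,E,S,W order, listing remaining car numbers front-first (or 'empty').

Step 1 [NS]: N:empty,E:wait,S:car1-GO,W:wait | queues: N=0 E=0 S=1 W=2
Step 2 [NS]: N:empty,E:wait,S:car2-GO,W:wait | queues: N=0 E=0 S=0 W=2
Step 3 [EW]: N:wait,E:empty,S:wait,W:car3-GO | queues: N=0 E=0 S=0 W=1
Step 4 [EW]: N:wait,E:empty,S:wait,W:car4-GO | queues: N=0 E=0 S=0 W=0

N: empty
E: empty
S: empty
W: empty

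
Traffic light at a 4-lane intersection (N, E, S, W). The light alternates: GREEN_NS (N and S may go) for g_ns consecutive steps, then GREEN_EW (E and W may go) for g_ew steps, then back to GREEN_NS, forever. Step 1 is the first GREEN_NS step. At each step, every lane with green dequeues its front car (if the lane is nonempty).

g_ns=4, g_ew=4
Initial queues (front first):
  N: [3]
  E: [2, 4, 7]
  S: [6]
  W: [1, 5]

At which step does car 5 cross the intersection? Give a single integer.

Step 1 [NS]: N:car3-GO,E:wait,S:car6-GO,W:wait | queues: N=0 E=3 S=0 W=2
Step 2 [NS]: N:empty,E:wait,S:empty,W:wait | queues: N=0 E=3 S=0 W=2
Step 3 [NS]: N:empty,E:wait,S:empty,W:wait | queues: N=0 E=3 S=0 W=2
Step 4 [NS]: N:empty,E:wait,S:empty,W:wait | queues: N=0 E=3 S=0 W=2
Step 5 [EW]: N:wait,E:car2-GO,S:wait,W:car1-GO | queues: N=0 E=2 S=0 W=1
Step 6 [EW]: N:wait,E:car4-GO,S:wait,W:car5-GO | queues: N=0 E=1 S=0 W=0
Step 7 [EW]: N:wait,E:car7-GO,S:wait,W:empty | queues: N=0 E=0 S=0 W=0
Car 5 crosses at step 6

6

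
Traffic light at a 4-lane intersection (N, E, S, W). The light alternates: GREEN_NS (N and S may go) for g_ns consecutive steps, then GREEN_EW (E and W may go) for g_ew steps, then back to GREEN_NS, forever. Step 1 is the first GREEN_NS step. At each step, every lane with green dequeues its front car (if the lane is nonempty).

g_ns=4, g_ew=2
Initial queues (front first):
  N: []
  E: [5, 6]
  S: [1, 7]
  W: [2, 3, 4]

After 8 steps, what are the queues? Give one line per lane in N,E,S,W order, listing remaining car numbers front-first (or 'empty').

Step 1 [NS]: N:empty,E:wait,S:car1-GO,W:wait | queues: N=0 E=2 S=1 W=3
Step 2 [NS]: N:empty,E:wait,S:car7-GO,W:wait | queues: N=0 E=2 S=0 W=3
Step 3 [NS]: N:empty,E:wait,S:empty,W:wait | queues: N=0 E=2 S=0 W=3
Step 4 [NS]: N:empty,E:wait,S:empty,W:wait | queues: N=0 E=2 S=0 W=3
Step 5 [EW]: N:wait,E:car5-GO,S:wait,W:car2-GO | queues: N=0 E=1 S=0 W=2
Step 6 [EW]: N:wait,E:car6-GO,S:wait,W:car3-GO | queues: N=0 E=0 S=0 W=1
Step 7 [NS]: N:empty,E:wait,S:empty,W:wait | queues: N=0 E=0 S=0 W=1
Step 8 [NS]: N:empty,E:wait,S:empty,W:wait | queues: N=0 E=0 S=0 W=1

N: empty
E: empty
S: empty
W: 4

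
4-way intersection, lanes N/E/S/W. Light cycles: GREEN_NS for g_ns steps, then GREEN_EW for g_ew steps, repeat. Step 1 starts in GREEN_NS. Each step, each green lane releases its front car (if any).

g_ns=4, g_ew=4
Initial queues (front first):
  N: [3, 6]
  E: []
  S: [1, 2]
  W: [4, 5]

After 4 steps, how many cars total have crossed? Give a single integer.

Answer: 4

Derivation:
Step 1 [NS]: N:car3-GO,E:wait,S:car1-GO,W:wait | queues: N=1 E=0 S=1 W=2
Step 2 [NS]: N:car6-GO,E:wait,S:car2-GO,W:wait | queues: N=0 E=0 S=0 W=2
Step 3 [NS]: N:empty,E:wait,S:empty,W:wait | queues: N=0 E=0 S=0 W=2
Step 4 [NS]: N:empty,E:wait,S:empty,W:wait | queues: N=0 E=0 S=0 W=2
Cars crossed by step 4: 4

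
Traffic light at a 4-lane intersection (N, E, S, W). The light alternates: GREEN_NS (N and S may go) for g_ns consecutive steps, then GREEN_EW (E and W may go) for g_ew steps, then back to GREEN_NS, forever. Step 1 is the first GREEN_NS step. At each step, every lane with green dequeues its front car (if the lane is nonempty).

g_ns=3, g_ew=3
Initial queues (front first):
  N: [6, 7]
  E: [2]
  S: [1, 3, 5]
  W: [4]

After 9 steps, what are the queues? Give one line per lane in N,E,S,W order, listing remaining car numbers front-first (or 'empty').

Step 1 [NS]: N:car6-GO,E:wait,S:car1-GO,W:wait | queues: N=1 E=1 S=2 W=1
Step 2 [NS]: N:car7-GO,E:wait,S:car3-GO,W:wait | queues: N=0 E=1 S=1 W=1
Step 3 [NS]: N:empty,E:wait,S:car5-GO,W:wait | queues: N=0 E=1 S=0 W=1
Step 4 [EW]: N:wait,E:car2-GO,S:wait,W:car4-GO | queues: N=0 E=0 S=0 W=0

N: empty
E: empty
S: empty
W: empty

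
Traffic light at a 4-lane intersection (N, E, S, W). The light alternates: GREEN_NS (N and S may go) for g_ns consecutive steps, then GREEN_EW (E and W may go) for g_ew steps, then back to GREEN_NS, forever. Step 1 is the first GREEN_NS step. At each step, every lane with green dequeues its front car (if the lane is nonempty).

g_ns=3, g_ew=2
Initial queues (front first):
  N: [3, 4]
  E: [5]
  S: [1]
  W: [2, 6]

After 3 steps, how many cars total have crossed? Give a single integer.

Answer: 3

Derivation:
Step 1 [NS]: N:car3-GO,E:wait,S:car1-GO,W:wait | queues: N=1 E=1 S=0 W=2
Step 2 [NS]: N:car4-GO,E:wait,S:empty,W:wait | queues: N=0 E=1 S=0 W=2
Step 3 [NS]: N:empty,E:wait,S:empty,W:wait | queues: N=0 E=1 S=0 W=2
Cars crossed by step 3: 3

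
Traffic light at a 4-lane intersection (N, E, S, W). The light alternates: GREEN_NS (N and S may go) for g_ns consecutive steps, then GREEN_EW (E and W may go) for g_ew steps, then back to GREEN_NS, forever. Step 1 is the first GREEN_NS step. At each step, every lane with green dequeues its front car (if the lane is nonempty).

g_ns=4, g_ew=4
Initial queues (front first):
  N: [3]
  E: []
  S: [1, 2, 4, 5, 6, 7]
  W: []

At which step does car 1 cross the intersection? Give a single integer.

Step 1 [NS]: N:car3-GO,E:wait,S:car1-GO,W:wait | queues: N=0 E=0 S=5 W=0
Step 2 [NS]: N:empty,E:wait,S:car2-GO,W:wait | queues: N=0 E=0 S=4 W=0
Step 3 [NS]: N:empty,E:wait,S:car4-GO,W:wait | queues: N=0 E=0 S=3 W=0
Step 4 [NS]: N:empty,E:wait,S:car5-GO,W:wait | queues: N=0 E=0 S=2 W=0
Step 5 [EW]: N:wait,E:empty,S:wait,W:empty | queues: N=0 E=0 S=2 W=0
Step 6 [EW]: N:wait,E:empty,S:wait,W:empty | queues: N=0 E=0 S=2 W=0
Step 7 [EW]: N:wait,E:empty,S:wait,W:empty | queues: N=0 E=0 S=2 W=0
Step 8 [EW]: N:wait,E:empty,S:wait,W:empty | queues: N=0 E=0 S=2 W=0
Step 9 [NS]: N:empty,E:wait,S:car6-GO,W:wait | queues: N=0 E=0 S=1 W=0
Step 10 [NS]: N:empty,E:wait,S:car7-GO,W:wait | queues: N=0 E=0 S=0 W=0
Car 1 crosses at step 1

1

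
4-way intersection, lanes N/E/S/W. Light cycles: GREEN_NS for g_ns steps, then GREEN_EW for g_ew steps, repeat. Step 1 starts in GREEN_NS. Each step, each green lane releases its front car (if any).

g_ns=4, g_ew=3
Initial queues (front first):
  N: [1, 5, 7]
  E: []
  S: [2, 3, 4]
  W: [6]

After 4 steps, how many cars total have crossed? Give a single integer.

Answer: 6

Derivation:
Step 1 [NS]: N:car1-GO,E:wait,S:car2-GO,W:wait | queues: N=2 E=0 S=2 W=1
Step 2 [NS]: N:car5-GO,E:wait,S:car3-GO,W:wait | queues: N=1 E=0 S=1 W=1
Step 3 [NS]: N:car7-GO,E:wait,S:car4-GO,W:wait | queues: N=0 E=0 S=0 W=1
Step 4 [NS]: N:empty,E:wait,S:empty,W:wait | queues: N=0 E=0 S=0 W=1
Cars crossed by step 4: 6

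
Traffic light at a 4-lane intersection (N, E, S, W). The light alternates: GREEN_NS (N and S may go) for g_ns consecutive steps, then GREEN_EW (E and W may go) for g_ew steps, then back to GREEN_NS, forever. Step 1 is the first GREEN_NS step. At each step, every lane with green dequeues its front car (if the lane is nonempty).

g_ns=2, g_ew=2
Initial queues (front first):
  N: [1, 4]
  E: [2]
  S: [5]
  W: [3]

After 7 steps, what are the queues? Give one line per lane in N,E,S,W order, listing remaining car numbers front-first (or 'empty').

Step 1 [NS]: N:car1-GO,E:wait,S:car5-GO,W:wait | queues: N=1 E=1 S=0 W=1
Step 2 [NS]: N:car4-GO,E:wait,S:empty,W:wait | queues: N=0 E=1 S=0 W=1
Step 3 [EW]: N:wait,E:car2-GO,S:wait,W:car3-GO | queues: N=0 E=0 S=0 W=0

N: empty
E: empty
S: empty
W: empty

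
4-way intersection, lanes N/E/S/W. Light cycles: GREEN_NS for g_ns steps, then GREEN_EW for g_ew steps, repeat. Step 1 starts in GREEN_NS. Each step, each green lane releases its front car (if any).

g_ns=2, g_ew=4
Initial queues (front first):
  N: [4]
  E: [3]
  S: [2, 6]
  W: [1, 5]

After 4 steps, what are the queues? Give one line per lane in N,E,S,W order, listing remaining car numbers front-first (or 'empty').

Step 1 [NS]: N:car4-GO,E:wait,S:car2-GO,W:wait | queues: N=0 E=1 S=1 W=2
Step 2 [NS]: N:empty,E:wait,S:car6-GO,W:wait | queues: N=0 E=1 S=0 W=2
Step 3 [EW]: N:wait,E:car3-GO,S:wait,W:car1-GO | queues: N=0 E=0 S=0 W=1
Step 4 [EW]: N:wait,E:empty,S:wait,W:car5-GO | queues: N=0 E=0 S=0 W=0

N: empty
E: empty
S: empty
W: empty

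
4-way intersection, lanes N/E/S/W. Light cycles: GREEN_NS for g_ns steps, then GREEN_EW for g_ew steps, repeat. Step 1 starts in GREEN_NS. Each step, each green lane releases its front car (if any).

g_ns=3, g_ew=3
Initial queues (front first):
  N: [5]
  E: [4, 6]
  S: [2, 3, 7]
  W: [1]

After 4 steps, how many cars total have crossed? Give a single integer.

Answer: 6

Derivation:
Step 1 [NS]: N:car5-GO,E:wait,S:car2-GO,W:wait | queues: N=0 E=2 S=2 W=1
Step 2 [NS]: N:empty,E:wait,S:car3-GO,W:wait | queues: N=0 E=2 S=1 W=1
Step 3 [NS]: N:empty,E:wait,S:car7-GO,W:wait | queues: N=0 E=2 S=0 W=1
Step 4 [EW]: N:wait,E:car4-GO,S:wait,W:car1-GO | queues: N=0 E=1 S=0 W=0
Cars crossed by step 4: 6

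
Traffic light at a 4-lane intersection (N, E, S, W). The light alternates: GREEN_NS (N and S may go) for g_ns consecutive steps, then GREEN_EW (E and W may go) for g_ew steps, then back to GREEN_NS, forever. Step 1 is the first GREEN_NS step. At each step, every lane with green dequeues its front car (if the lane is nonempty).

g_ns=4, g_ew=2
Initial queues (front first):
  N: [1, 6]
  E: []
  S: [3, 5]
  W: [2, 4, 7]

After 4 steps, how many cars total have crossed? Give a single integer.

Answer: 4

Derivation:
Step 1 [NS]: N:car1-GO,E:wait,S:car3-GO,W:wait | queues: N=1 E=0 S=1 W=3
Step 2 [NS]: N:car6-GO,E:wait,S:car5-GO,W:wait | queues: N=0 E=0 S=0 W=3
Step 3 [NS]: N:empty,E:wait,S:empty,W:wait | queues: N=0 E=0 S=0 W=3
Step 4 [NS]: N:empty,E:wait,S:empty,W:wait | queues: N=0 E=0 S=0 W=3
Cars crossed by step 4: 4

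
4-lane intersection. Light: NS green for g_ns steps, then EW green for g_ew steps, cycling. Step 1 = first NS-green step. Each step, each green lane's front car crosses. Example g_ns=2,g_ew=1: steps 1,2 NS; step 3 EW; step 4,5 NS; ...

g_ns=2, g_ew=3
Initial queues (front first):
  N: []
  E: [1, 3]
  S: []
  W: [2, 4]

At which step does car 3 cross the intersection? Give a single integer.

Step 1 [NS]: N:empty,E:wait,S:empty,W:wait | queues: N=0 E=2 S=0 W=2
Step 2 [NS]: N:empty,E:wait,S:empty,W:wait | queues: N=0 E=2 S=0 W=2
Step 3 [EW]: N:wait,E:car1-GO,S:wait,W:car2-GO | queues: N=0 E=1 S=0 W=1
Step 4 [EW]: N:wait,E:car3-GO,S:wait,W:car4-GO | queues: N=0 E=0 S=0 W=0
Car 3 crosses at step 4

4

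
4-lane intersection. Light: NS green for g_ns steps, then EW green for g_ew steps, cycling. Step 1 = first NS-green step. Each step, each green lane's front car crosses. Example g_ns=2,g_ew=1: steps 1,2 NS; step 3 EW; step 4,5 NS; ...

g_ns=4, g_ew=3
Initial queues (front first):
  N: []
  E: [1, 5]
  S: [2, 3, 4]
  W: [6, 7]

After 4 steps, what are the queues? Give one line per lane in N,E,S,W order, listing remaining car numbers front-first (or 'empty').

Step 1 [NS]: N:empty,E:wait,S:car2-GO,W:wait | queues: N=0 E=2 S=2 W=2
Step 2 [NS]: N:empty,E:wait,S:car3-GO,W:wait | queues: N=0 E=2 S=1 W=2
Step 3 [NS]: N:empty,E:wait,S:car4-GO,W:wait | queues: N=0 E=2 S=0 W=2
Step 4 [NS]: N:empty,E:wait,S:empty,W:wait | queues: N=0 E=2 S=0 W=2

N: empty
E: 1 5
S: empty
W: 6 7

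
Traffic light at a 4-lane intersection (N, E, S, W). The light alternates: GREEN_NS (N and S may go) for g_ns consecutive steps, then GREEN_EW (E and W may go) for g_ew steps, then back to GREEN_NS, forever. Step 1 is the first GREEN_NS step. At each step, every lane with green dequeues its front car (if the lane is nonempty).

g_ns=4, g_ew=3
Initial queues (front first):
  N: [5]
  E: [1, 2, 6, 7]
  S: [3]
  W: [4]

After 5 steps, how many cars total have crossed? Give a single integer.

Answer: 4

Derivation:
Step 1 [NS]: N:car5-GO,E:wait,S:car3-GO,W:wait | queues: N=0 E=4 S=0 W=1
Step 2 [NS]: N:empty,E:wait,S:empty,W:wait | queues: N=0 E=4 S=0 W=1
Step 3 [NS]: N:empty,E:wait,S:empty,W:wait | queues: N=0 E=4 S=0 W=1
Step 4 [NS]: N:empty,E:wait,S:empty,W:wait | queues: N=0 E=4 S=0 W=1
Step 5 [EW]: N:wait,E:car1-GO,S:wait,W:car4-GO | queues: N=0 E=3 S=0 W=0
Cars crossed by step 5: 4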